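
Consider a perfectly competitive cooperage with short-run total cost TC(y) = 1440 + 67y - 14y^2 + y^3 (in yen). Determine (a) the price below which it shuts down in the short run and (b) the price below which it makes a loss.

Shutdown price = ¥18; break-even price = ¥163

Shutdown price = min AVC. AVC = 67 - 14y + y^2, with vertex at y = 7 and minimum ¥18.
ATC = 1440/y + 67 - 14y + y^2. Setting dATC/dy = −1440/y^2 − 14 + 2y = 0 gives y = 12 (since 2·12^3 − 14·12^2 = 1440).
min ATC = 1440/12 + 67 − 14·12 + 12^2 = ¥163. That is the break-even price.
Between these two prices the firm operates at a loss; above ¥163 it earns a profit.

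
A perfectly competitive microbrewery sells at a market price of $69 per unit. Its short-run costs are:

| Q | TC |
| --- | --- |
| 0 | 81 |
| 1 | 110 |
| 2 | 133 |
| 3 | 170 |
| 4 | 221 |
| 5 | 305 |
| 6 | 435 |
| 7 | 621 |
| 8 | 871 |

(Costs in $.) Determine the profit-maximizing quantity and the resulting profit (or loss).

Q = 4; profit = $55

Profit at each row (π = 69Q − TC): Q=0: -81; Q=1: -41; Q=2: 5; Q=3: 37; Q=4: 55; Q=5: 40; Q=6: -21; Q=7: -138; Q=8: -319.
Profit is maximized at Q = 4. AVC there is 140/4 = $35 ≤ P, so producing beats shutting down (which would give -$81).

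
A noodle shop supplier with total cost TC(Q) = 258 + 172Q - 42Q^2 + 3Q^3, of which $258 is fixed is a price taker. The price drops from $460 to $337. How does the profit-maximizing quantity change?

Output falls from 12 to 11

MC = 172 - 84Q + 9Q^2; the shutdown threshold is min AVC = $25 (at Q = 7).
With P = $460 above the shutdown price, P = MC gives Q = 12.
At P = $337 ≥ min AVC, set P = MC: Q = 11. The firm stays open but cuts output.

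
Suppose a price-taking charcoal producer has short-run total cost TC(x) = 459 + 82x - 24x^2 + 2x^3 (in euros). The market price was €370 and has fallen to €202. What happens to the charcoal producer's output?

MC = 82 - 48x + 6x^2; the shutdown threshold is min AVC = €10 (at x = 6).
At P = €370 ≥ min AVC, set P = MC on the rising branch: x = 12.
At P = €202 ≥ min AVC, set P = MC: x = 10. The firm stays open but cuts output.

Output falls from 12 to 10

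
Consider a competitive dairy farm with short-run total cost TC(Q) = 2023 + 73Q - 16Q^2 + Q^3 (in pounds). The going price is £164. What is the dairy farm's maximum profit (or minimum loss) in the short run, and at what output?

AVC = 73 - 16Q + Q^2 has its minimum £9 at Q = 8; price £164 clears that bar, so the firm operates.
With MC = 73 - 32Q + 3Q^2, P = MC on the upward-sloping part at Q* = 13.
TR = 164·13 = 2132. TC = 2023 + 442 = 2465. Profit = 2132 − 2465 = -£333.
That loss of £333 beats the £2023 the firm would lose by shutting down; producing recovers £1690 of fixed cost.

Profit = -£333 at Q = 13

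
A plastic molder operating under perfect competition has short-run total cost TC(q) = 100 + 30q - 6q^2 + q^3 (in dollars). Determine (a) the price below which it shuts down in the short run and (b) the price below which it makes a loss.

Shutdown price = $21; break-even price = $45

Shutdown price = min AVC. AVC = 30 - 6q + q^2, with vertex at q = 3 and minimum $21.
ATC = 100/q + 30 - 6q + q^2. Setting dATC/dq = −100/q^2 − 6 + 2q = 0 gives q = 5 (since 2·5^3 − 6·5^2 = 100).
min ATC = 100/5 + 30 − 6·5 + 5^2 = $45. That is the break-even price.
For $21 ≤ P < $45 the firm produces at a loss; below $21 it shuts down.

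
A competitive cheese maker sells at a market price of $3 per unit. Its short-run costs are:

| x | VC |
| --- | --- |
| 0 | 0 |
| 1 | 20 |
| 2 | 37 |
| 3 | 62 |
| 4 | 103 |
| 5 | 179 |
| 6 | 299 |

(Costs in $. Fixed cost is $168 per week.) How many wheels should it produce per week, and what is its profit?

Profit at each row (π = 3x − TC): x=0: -168; x=1: -185; x=2: -199; x=3: -221; x=4: -259; x=5: -332; x=6: -449.
Profit is highest at x = 0. Equivalently, the lowest AVC in the table is 37/2 ≈ $18.50 at x = 2, and P = $3 falls below it — price never covers variable cost, so the firm shuts down and loses only its fixed cost.

x = 0 (shut down); profit = -$168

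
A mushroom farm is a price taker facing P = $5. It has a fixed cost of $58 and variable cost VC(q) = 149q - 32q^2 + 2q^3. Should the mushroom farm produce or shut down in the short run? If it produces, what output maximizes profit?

Strip out fixed cost: VC = 149q - 32q^2 + 2q^3. Then AVC = 149 - 32q + 2q^2 and MC = 149 - 64q + 6q^2.
AVC hits its minimum where MC = AVC, at q = 8, giving min AVC = 149 - 32·8 + 2·8^2 = $21.
P = $5 lies below min AVC = $21; no output level covers variable cost.
Shutting down limits the loss to fixed cost, $58.

Shut down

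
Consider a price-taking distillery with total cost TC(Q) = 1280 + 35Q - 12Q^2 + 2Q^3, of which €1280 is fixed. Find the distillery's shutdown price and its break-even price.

Shutdown price = min AVC. AVC = 35 - 12Q + 2Q^2, with vertex at Q = 3 and minimum €17.
ATC = 1280/Q + 35 - 12Q + 2Q^2. Setting dATC/dQ = −1280/Q^2 − 12 + 4Q = 0 gives Q = 8 (since 4·8^3 − 12·8^2 = 1280).
min ATC = 1280/8 + 35 − 12·8 + 2·8^2 = €227. That is the break-even price.
For €17 ≤ P < €227 the firm produces at a loss; below €17 it shuts down.

Shutdown price = €17; break-even price = €227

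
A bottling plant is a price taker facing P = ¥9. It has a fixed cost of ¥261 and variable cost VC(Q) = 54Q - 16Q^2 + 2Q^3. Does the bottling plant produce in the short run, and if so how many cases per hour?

Shut down

Strip out fixed cost: VC = 54Q - 16Q^2 + 2Q^3. Then AVC = 54 - 16Q + 2Q^2 and MC = 54 - 32Q + 6Q^2.
The AVC parabola has its vertex at Q = 16/4 = 4, where AVC = 54 - 16·4 + 2·4^2 = ¥22.
Since P = ¥9 < min AVC = ¥22, price fails to cover variable cost at any output.
Shutting down limits the loss to fixed cost, ¥261.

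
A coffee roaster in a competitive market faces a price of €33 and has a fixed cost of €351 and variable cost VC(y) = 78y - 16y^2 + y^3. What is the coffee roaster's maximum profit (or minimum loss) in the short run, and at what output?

Profit = -€189 at y = 9

AVC = 78 - 16y + y^2 has its minimum €14 at y = 8; price €33 clears that bar, so the firm operates.
With MC = 78 - 32y + 3y^2, P = MC on the upward-sloping part at y* = 9.
TR = 33·9 = 297. TC = 351 + 135 = 486. Profit = 297 − 486 = -€189.
That loss of €189 beats the €351 the firm would lose by shutting down; producing recovers €162 of fixed cost.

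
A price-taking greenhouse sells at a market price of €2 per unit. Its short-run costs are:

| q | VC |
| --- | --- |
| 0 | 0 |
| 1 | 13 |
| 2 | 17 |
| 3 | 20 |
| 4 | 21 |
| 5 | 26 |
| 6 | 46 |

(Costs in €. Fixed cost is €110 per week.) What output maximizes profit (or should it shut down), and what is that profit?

q = 0 (shut down); profit = -€110

Tabulate TR − TC: q=0: -110; q=1: -121; q=2: -123; q=3: -124; q=4: -123; q=5: -126; q=6: -144.
Profit is highest at q = 0. Equivalently, the lowest AVC in the table is 26/5 ≈ €5.20 at q = 5, and P = €2 falls below it — price never covers variable cost, so the firm shuts down and loses only its fixed cost.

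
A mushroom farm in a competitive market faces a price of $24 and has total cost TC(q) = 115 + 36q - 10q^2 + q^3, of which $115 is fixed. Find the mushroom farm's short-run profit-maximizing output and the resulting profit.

Profit = -$43 at q = 6

AVC = 36 - 10q + q^2 has its minimum $11 at q = 5; price $24 clears that bar, so the firm operates.
MC = 36 - 20q + 3q^2. Setting P = MC and taking the root on the rising branch gives q* = 6.
TR = 24·6 = 144. TC = 115 + 72 = 187. Profit = 144 − 187 = -$43.
That loss of $43 beats the $115 the firm would lose by shutting down; producing recovers $72 of fixed cost.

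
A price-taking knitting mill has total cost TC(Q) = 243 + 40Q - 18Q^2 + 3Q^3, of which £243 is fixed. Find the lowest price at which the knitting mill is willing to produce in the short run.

The firm shuts down when price falls below the minimum of average variable cost. AVC = VC/Q = 40 - 18Q + 3Q^2.
dAVC/dQ = -18 + 6Q = 0 gives Q = 3. min AVC = 40 - 18·3 + 3·3^2 = 13.
For P < £13 the firm produces nothing.

£13 per unit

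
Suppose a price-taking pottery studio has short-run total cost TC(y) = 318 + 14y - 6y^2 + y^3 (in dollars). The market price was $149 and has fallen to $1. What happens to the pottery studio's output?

Output falls from 9 to 0 (the firm shuts down)

MC = 14 - 12y + 3y^2; the shutdown threshold is min AVC = $5 (at y = 3).
With P = $149 above the shutdown price, P = MC gives y = 9.
At P = $1 < min AVC = $5, price no longer covers variable cost at any output, so the firm shuts down: y = 0.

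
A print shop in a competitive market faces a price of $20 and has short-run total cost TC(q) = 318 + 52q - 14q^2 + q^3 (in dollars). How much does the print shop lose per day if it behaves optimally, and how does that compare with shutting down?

AVC = 52 - 14q + q^2; min AVC = $3 at q = 7. Since P = $20 ≥ min AVC, the firm produces.
With MC = 52 - 28q + 3q^2, P = MC on the upward-sloping part at q* = 8.
TR = 20·8 = 160. TC = 318 + 32 = 350. Profit = 160 − 350 = -$190.
Shutting down would mean losing the fixed cost of $318, so operating at a loss of $190 is better by $128.

Profit = -$190 at q = 8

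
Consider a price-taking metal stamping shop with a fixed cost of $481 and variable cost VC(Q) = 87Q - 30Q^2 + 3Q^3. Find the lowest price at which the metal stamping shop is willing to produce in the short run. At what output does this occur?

Short-run supply begins at min AVC. From VC = 87Q - 30Q^2 + 3Q^3, AVC = 87 - 30Q + 3Q^2.
dAVC/dQ = -30 + 6Q = 0 gives Q = 5. min AVC = 87 - 30·5 + 3·5^2 = 12.
For P < $12 the firm produces nothing.

$12 per unit, at Q = 5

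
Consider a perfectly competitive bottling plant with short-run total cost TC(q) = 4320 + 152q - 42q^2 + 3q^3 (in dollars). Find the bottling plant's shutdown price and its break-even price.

Shutdown price = $5; break-even price = $440

Shutdown price = min AVC. AVC = 152 - 42q + 3q^2, with vertex at q = 7 and minimum $5.
ATC = 4320/q + 152 - 42q + 3q^2. Setting dATC/dq = −4320/q^2 − 42 + 6q = 0 gives q = 12 (since 6·12^3 − 42·12^2 = 4320).
min ATC = 4320/12 + 152 − 42·12 + 3·12^2 = $440. That is the break-even price.
For $5 ≤ P < $440 the firm produces at a loss; below $5 it shuts down.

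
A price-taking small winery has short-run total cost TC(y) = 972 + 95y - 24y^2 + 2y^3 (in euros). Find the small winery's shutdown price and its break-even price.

AVC = 95 - 24y + 2y^2; minimized at y = 6, giving min AVC = €23. That is the shutdown price.
ATC = 972/y + 95 - 24y + 2y^2. Setting dATC/dy = −972/y^2 − 24 + 4y = 0 gives y = 9 (since 4·9^3 − 24·9^2 = 972).
min ATC = 972/9 + 95 − 24·9 + 2·9^2 = €149. That is the break-even price.
Between these two prices the firm operates at a loss; above €149 it earns a profit.

Shutdown price = €23; break-even price = €149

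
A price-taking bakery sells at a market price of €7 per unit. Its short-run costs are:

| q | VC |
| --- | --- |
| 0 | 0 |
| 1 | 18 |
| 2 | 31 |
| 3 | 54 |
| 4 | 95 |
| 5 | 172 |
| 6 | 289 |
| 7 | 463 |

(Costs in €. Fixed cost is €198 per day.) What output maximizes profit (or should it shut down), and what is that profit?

q = 0 (shut down); profit = -€198

Profit at each row (π = 7q − TC): q=0: -198; q=1: -209; q=2: -215; q=3: -231; q=4: -265; q=5: -335; q=6: -445; q=7: -612.
Profit is highest at q = 0. Equivalently, the lowest AVC in the table is 31/2 ≈ €15.50 at q = 2, and P = €7 falls below it — price never covers variable cost, so the firm shuts down and loses only its fixed cost.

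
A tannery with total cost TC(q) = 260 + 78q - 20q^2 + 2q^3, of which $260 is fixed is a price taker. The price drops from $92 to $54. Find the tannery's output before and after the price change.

Output falls from 7 to 6

MC = 78 - 40q + 6q^2; the shutdown threshold is min AVC = $28 (at q = 5).
With P = $92 above the shutdown price, P = MC gives q = 7.
At P = $54 ≥ min AVC, set P = MC: q = 6. The firm stays open but cuts output.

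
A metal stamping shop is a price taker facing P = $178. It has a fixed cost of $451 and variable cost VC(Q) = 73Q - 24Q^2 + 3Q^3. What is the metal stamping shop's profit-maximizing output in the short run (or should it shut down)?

Strip out fixed cost: VC = 73Q - 24Q^2 + 3Q^3. Then AVC = 73 - 24Q + 3Q^2 and MC = 73 - 48Q + 9Q^2.
The AVC parabola has its vertex at Q = 24/6 = 4, where AVC = 73 - 24·4 + 3·4^2 = $25.
Because $178 ≥ $25, revenue can cover variable cost; the firm operates.
P = MC gives -105 - 48Q + 9Q^2 = 0, with roots -5/3 and 7. Take the larger (rising MC): Q* = 7.
Check: AVC at Q = 7 is $52 ≤ P, so revenue covers variable cost.
Profit = P·Q − TC = 178·7 − 815 = $431.

Produce at Q = 7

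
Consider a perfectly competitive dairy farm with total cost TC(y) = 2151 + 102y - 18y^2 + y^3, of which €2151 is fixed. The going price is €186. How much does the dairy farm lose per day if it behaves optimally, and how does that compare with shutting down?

Profit = -€191 at y = 14

AVC = 102 - 18y + y^2; min AVC = €21 at y = 9. Since P = €186 ≥ min AVC, the firm produces.
With MC = 102 - 36y + 3y^2, P = MC on the upward-sloping part at y* = 14.
TR = 186·14 = 2604. TC = 2151 + 644 = 2795. Profit = 2604 − 2795 = -€191.
That loss of €191 beats the €2151 the firm would lose by shutting down; producing recovers €1960 of fixed cost.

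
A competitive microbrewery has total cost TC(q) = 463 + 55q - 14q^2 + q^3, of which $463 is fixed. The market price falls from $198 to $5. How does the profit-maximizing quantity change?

Output falls from 13 to 0 (the firm shuts down)

AVC = 55 - 14q + q^2, minimized at q = 7 where min AVC = $6. MC = 55 - 28q + 3q^2.
With P = $198 above the shutdown price, P = MC gives q = 13.
At P = $5 < min AVC = $6, price no longer covers variable cost at any output, so the firm shuts down: q = 0.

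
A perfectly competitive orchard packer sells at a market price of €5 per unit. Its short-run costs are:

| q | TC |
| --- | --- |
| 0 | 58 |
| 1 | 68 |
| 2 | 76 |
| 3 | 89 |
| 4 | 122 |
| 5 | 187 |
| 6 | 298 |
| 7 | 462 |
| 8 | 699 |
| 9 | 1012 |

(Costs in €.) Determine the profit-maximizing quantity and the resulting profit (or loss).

q = 0 (shut down); profit = -€58

Tabulate TR − TC: q=0: -58; q=1: -63; q=2: -66; q=3: -74; q=4: -102; q=5: -162; q=6: -268; q=7: -427; q=8: -659; q=9: -967.
Profit is highest at q = 0. Equivalently, the lowest AVC in the table is 18/2 ≈ €9 at q = 2, and P = €5 falls below it — price never covers variable cost, so the firm shuts down and loses only its fixed cost.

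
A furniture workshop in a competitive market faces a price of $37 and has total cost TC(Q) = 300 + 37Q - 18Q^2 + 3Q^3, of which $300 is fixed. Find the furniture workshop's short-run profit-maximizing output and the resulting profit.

Profit = -$204 at Q = 4

AVC = 37 - 18Q + 3Q^2; min AVC = $10 at Q = 3. Since P = $37 ≥ min AVC, the firm produces.
MC = 37 - 36Q + 9Q^2. Setting P = MC and taking the root on the rising branch gives Q* = 4.
TR = 37·4 = 148. TC = 300 + 52 = 352. Profit = 148 − 352 = -$204.
Shutting down would mean losing the fixed cost of $300, so operating at a loss of $204 is better by $96.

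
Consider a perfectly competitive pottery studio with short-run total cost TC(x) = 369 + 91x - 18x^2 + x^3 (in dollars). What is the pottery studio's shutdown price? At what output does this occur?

Short-run supply begins at min AVC. From VC = 91x - 18x^2 + x^3, AVC = 91 - 18x + x^2.
At the minimum of AVC, MC = AVC. MC = 91 - 36x + 3x^2; setting MC = AVC gives 2x^2 - 18x = 0, so x = 9. min AVC = 10.
For P < $10 the firm produces nothing.

$10 per unit, at x = 9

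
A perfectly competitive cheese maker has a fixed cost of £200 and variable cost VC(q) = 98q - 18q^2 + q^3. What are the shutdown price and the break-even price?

AVC = 98 - 18q + q^2; minimized at q = 9, giving min AVC = £17. That is the shutdown price.
ATC = 200/q + 98 - 18q + q^2. Setting dATC/dq = −200/q^2 − 18 + 2q = 0 gives q = 10 (since 2·10^3 − 18·10^2 = 200).
min ATC = 200/10 + 98 − 18·10 + 10^2 = £38. That is the break-even price.
For £17 ≤ P < £38 the firm produces at a loss; below £17 it shuts down.

Shutdown price = £17; break-even price = £38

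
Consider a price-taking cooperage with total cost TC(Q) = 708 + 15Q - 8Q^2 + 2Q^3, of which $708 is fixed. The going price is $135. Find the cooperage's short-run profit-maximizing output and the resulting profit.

AVC = 15 - 8Q + 2Q^2; min AVC = $7 at Q = 2. Since P = $135 ≥ min AVC, the firm produces.
With MC = 15 - 16Q + 6Q^2, P = MC on the upward-sloping part at Q* = 6.
TR = 135·6 = 810. TC = 708 + 234 = 942. Profit = 810 − 942 = -$132.
That loss of $132 beats the $708 the firm would lose by shutting down; producing recovers $576 of fixed cost.

Profit = -$132 at Q = 6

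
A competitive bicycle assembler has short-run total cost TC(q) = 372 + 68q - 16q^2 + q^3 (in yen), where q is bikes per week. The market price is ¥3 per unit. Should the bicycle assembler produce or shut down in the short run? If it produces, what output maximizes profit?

Shut down

Strip out fixed cost: VC = 68q - 16q^2 + q^3. Then AVC = 68 - 16q + q^2 and MC = 68 - 32q + 3q^2.
The AVC parabola has its vertex at q = 16/2 = 8, where AVC = 68 - 16·8 + 8^2 = ¥4.
Since P = ¥3 < min AVC = ¥4, price fails to cover variable cost at any output.
Best response: produce nothing and absorb the ¥372 fixed cost.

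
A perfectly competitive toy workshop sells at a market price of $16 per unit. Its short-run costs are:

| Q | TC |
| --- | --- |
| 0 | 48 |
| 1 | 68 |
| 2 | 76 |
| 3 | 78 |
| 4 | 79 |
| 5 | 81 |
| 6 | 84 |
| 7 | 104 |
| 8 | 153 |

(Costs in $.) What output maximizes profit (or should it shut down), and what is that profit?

Q = 6; profit = $12

Profit at each row (π = 16Q − TC): Q=0: -48; Q=1: -52; Q=2: -44; Q=3: -30; Q=4: -15; Q=5: -1; Q=6: 12; Q=7: 8; Q=8: -25.
Profit is maximized at Q = 6. AVC there is 36/6 = $6 ≤ P, so producing beats shutting down (which would give -$48).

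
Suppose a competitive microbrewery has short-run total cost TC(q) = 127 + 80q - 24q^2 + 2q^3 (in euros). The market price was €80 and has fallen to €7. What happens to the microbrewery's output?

Output falls from 8 to 0 (the firm shuts down)

MC = 80 - 48q + 6q^2; the shutdown threshold is min AVC = €8 (at q = 6).
At P = €80 ≥ min AVC, set P = MC on the rising branch: q = 8.
At P = €7 < min AVC = €8, price no longer covers variable cost at any output, so the firm shuts down: q = 0.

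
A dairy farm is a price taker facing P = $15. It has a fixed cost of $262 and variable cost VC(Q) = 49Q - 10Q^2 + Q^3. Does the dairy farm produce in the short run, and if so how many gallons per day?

Shut down

Variable cost is VC = 49Q - 10Q^2 + Q^3, so AVC = VC/Q = 49 - 10Q + Q^2 and MC = dTC/dQ = 49 - 20Q + 3Q^2.
AVC hits its minimum where MC = AVC, at Q = 5, giving min AVC = 49 - 10·5 + 5^2 = $24.
Since P = $15 < min AVC = $24, price fails to cover variable cost at any output.
Best response: produce nothing and absorb the $262 fixed cost.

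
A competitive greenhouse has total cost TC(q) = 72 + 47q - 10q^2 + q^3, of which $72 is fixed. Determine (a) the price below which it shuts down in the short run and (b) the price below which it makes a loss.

Shutdown price = min AVC. AVC = 47 - 10q + q^2, with vertex at q = 5 and minimum $22.
ATC = 72/q + 47 - 10q + q^2. Setting dATC/dq = −72/q^2 − 10 + 2q = 0 gives q = 6 (since 2·6^3 − 10·6^2 = 72).
min ATC = 72/6 + 47 − 10·6 + 6^2 = $35. That is the break-even price.
For $22 ≤ P < $35 the firm produces at a loss; below $22 it shuts down.

Shutdown price = $22; break-even price = $35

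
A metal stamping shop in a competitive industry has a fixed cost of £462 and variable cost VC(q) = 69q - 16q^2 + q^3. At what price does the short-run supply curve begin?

Short-run supply begins at min AVC. From VC = 69q - 16q^2 + q^3, AVC = 69 - 16q + q^2.
dAVC/dq = -16 + 2q = 0 gives q = 8. min AVC = 69 - 16·8 + 8^2 = 5.
So the shutdown price is £5.

£5 per unit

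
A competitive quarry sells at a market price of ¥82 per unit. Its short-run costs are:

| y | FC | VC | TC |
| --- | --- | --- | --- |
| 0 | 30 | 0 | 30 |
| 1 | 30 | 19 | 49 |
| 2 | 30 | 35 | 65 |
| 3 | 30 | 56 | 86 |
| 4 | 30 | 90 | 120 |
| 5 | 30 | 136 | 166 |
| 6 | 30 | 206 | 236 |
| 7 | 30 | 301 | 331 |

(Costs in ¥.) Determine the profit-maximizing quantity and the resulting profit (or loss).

Profit at each row (π = 82y − TC): y=0: -30; y=1: 33; y=2: 99; y=3: 160; y=4: 208; y=5: 244; y=6: 256; y=7: 243.
Profit is maximized at y = 6. AVC there is 206/6 = ¥34.33 ≤ P, so producing beats shutting down (which would give -¥30).

y = 6; profit = ¥256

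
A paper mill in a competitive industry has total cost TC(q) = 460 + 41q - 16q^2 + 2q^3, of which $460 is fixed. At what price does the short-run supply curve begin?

$9 per unit

Short-run supply begins at min AVC. From VC = 41q - 16q^2 + 2q^3, AVC = 41 - 16q + 2q^2.
At the minimum of AVC, MC = AVC. MC = 41 - 32q + 6q^2; setting MC = AVC gives 4q^2 - 16q = 0, so q = 4. min AVC = 9.
For P < $9 the firm produces nothing.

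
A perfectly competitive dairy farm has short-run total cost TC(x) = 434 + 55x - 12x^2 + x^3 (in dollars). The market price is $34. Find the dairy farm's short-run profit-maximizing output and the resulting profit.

AVC = 55 - 12x + x^2 has its minimum $19 at x = 6; price $34 clears that bar, so the firm operates.
With MC = 55 - 24x + 3x^2, P = MC on the upward-sloping part at x* = 7.
TR = 34·7 = 238. TC = 434 + 140 = 574. Profit = 238 − 574 = -$336.
That loss of $336 beats the $434 the firm would lose by shutting down; producing recovers $98 of fixed cost.

Profit = -$336 at x = 7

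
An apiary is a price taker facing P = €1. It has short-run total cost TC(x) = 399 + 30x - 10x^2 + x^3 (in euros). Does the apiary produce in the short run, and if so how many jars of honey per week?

Shut down

From TC, MC = TC'(x) = 30 - 20x + 3x^2 and AVC = VC/x = 30 - 10x + x^2.
The AVC parabola has its vertex at x = 10/2 = 5, where AVC = 30 - 10·5 + 5^2 = €5.
Since P = €1 < min AVC = €5, price fails to cover variable cost at any output.
The firm minimizes its loss by shutting down and losing only its fixed cost of €399.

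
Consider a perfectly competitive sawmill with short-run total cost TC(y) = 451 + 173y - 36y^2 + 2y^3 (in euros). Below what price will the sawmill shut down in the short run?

Short-run supply begins at min AVC. From VC = 173y - 36y^2 + 2y^3, AVC = 173 - 36y + 2y^2.
At the minimum of AVC, MC = AVC. MC = 173 - 72y + 6y^2; setting MC = AVC gives 4y^2 - 36y = 0, so y = 9. min AVC = 11.
The firm shuts down for any P below €11.

€11 per unit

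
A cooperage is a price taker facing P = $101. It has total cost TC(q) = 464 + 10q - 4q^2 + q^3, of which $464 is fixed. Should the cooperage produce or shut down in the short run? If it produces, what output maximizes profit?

Produce at q = 7

Variable cost is VC = 10q - 4q^2 + q^3, so AVC = VC/q = 10 - 4q + q^2 and MC = dTC/dq = 10 - 8q + 3q^2.
AVC hits its minimum where MC = AVC, at q = 2, giving min AVC = 10 - 4·2 + 2^2 = $6.
Since P = $101 ≥ min AVC = $6, price covers variable cost and the firm should produce.
P = MC gives -91 - 8q + 3q^2 = 0, with roots -13/3 and 7. Take the larger (rising MC): q* = 7.
Check: AVC at q = 7 is $31 ≤ P, so revenue covers variable cost.
Profit = P·q − TC = 101·7 − 681 = $26.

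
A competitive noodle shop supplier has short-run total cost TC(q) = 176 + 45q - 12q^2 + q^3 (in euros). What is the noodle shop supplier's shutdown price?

€9 per unit

The firm shuts down when price falls below the minimum of average variable cost. AVC = VC/q = 45 - 12q + q^2.
At the minimum of AVC, MC = AVC. MC = 45 - 24q + 3q^2; setting MC = AVC gives 2q^2 - 12q = 0, so q = 6. min AVC = 9.
The firm shuts down for any P below €9.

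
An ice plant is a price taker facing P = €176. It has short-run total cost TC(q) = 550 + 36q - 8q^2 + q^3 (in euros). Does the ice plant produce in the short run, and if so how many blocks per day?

Produce at q = 10

Strip out fixed cost: VC = 36q - 8q^2 + q^3. Then AVC = 36 - 8q + q^2 and MC = 36 - 16q + 3q^2.
AVC is minimized where dAVC/dq = -8 + 2q = 0, at q = 4; min AVC = 36 - 8·4 + 4^2 = €20.
P = €176 exceeds min AVC = €20, so the firm stays open.
Solving P = MC: -140 - 16q + 3q^2 = 0 ⇒ q = -14/3 or 10. On the upward-sloping branch, q* = 10.
Check: AVC at q = 10 is €56 ≤ P, so revenue covers variable cost.
Profit = P·q − TC = 176·10 − 1110 = €650.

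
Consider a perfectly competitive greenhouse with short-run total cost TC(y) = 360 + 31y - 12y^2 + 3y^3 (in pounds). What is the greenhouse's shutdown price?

£19 per unit

The firm shuts down when price falls below the minimum of average variable cost. AVC = VC/y = 31 - 12y + 3y^2.
At the minimum of AVC, MC = AVC. MC = 31 - 24y + 9y^2; setting MC = AVC gives 6y^2 - 12y = 0, so y = 2. min AVC = 19.
The firm shuts down for any P below £19.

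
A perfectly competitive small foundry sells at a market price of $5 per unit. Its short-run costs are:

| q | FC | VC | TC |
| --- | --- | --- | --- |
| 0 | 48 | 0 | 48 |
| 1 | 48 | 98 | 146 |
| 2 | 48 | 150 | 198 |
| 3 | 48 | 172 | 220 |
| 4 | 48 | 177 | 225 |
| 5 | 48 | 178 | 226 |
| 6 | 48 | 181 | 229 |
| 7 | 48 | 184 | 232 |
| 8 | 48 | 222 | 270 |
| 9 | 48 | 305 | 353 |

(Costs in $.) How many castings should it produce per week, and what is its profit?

Compute π = P·q − TC at each output: q=0: -48; q=1: -141; q=2: -188; q=3: -205; q=4: -205; q=5: -201; q=6: -199; q=7: -197; q=8: -230; q=9: -308.
Profit is highest at q = 0. Equivalently, the lowest AVC in the table is 184/7 ≈ $26.29 at q = 7, and P = $5 falls below it — price never covers variable cost, so the firm shuts down and loses only its fixed cost.

q = 0 (shut down); profit = -$48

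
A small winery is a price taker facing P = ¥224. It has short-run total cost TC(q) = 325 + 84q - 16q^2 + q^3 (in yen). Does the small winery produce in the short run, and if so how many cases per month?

Produce at q = 14

Variable cost is VC = 84q - 16q^2 + q^3, so AVC = VC/q = 84 - 16q + q^2 and MC = dTC/dq = 84 - 32q + 3q^2.
The AVC parabola has its vertex at q = 16/2 = 8, where AVC = 84 - 16·8 + 8^2 = ¥20.
P = ¥224 exceeds min AVC = ¥20, so the firm stays open.
Solving P = MC: -140 - 32q + 3q^2 = 0 ⇒ q = -10/3 or 14. On the upward-sloping branch, q* = 14.
Check: AVC at q = 14 is ¥56 ≤ P, so revenue covers variable cost.
Profit = P·q − TC = 224·14 − 1109 = ¥2027.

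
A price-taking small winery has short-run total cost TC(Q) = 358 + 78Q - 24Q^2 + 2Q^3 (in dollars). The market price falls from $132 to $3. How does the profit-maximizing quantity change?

Output falls from 9 to 0 (the firm shuts down)

AVC = 78 - 24Q + 2Q^2, minimized at Q = 6 where min AVC = $6. MC = 78 - 48Q + 6Q^2.
With P = $132 above the shutdown price, P = MC gives Q = 9.
At P = $3 < min AVC = $6, price no longer covers variable cost at any output, so the firm shuts down: Q = 0.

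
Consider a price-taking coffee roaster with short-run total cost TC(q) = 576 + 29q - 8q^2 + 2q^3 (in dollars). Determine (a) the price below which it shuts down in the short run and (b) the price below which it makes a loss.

Shutdown price = $21; break-even price = $149

AVC = 29 - 8q + 2q^2; minimized at q = 2, giving min AVC = $21. That is the shutdown price.
ATC = 576/q + 29 - 8q + 2q^2. Setting dATC/dq = −576/q^2 − 8 + 4q = 0 gives q = 6 (since 4·6^3 − 8·6^2 = 576).
min ATC = 576/6 + 29 − 8·6 + 2·6^2 = $149. That is the break-even price.
Between these two prices the firm operates at a loss; above $149 it earns a profit.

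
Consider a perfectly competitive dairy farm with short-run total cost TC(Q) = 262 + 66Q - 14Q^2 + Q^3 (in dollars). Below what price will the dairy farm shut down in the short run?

$17 per unit

The firm shuts down when price falls below the minimum of average variable cost. AVC = VC/Q = 66 - 14Q + Q^2.
dAVC/dQ = -14 + 2Q = 0 gives Q = 7. min AVC = 66 - 14·7 + 7^2 = 17.
The firm shuts down for any P below $17.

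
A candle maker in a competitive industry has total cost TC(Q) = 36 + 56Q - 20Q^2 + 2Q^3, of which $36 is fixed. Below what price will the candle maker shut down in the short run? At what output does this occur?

$6 per unit, at Q = 5

The firm shuts down when price falls below the minimum of average variable cost. AVC = VC/Q = 56 - 20Q + 2Q^2.
At the minimum of AVC, MC = AVC. MC = 56 - 40Q + 6Q^2; setting MC = AVC gives 4Q^2 - 20Q = 0, so Q = 5. min AVC = 6.
The firm shuts down for any P below $6.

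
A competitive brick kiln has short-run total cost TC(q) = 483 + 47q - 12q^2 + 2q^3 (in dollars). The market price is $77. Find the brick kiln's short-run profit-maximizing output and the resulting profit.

AVC = 47 - 12q + 2q^2; min AVC = $29 at q = 3. Since P = $77 ≥ min AVC, the firm produces.
With MC = 47 - 24q + 6q^2, P = MC on the upward-sloping part at q* = 5.
TR = 77·5 = 385. TC = 483 + 185 = 668. Profit = 385 − 668 = -$283.
By producing, the firm covers all variable cost plus $200 of fixed cost; shutting down would lose the full $483.

Profit = -$283 at q = 5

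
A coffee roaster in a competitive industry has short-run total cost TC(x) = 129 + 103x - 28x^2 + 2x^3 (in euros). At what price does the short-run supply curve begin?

€5 per unit

The shutdown price is the minimum of AVC. VC = 103x - 28x^2 + 2x^3, so AVC = 103 - 28x + 2x^2.
dAVC/dx = -28 + 4x = 0 gives x = 7. min AVC = 103 - 28·7 + 2·7^2 = 5.
The firm shuts down for any P below €5.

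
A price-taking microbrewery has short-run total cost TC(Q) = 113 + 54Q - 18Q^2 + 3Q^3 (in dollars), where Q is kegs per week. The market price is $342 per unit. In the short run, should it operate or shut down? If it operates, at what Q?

Produce at Q = 8

Strip out fixed cost: VC = 54Q - 18Q^2 + 3Q^3. Then AVC = 54 - 18Q + 3Q^2 and MC = 54 - 36Q + 9Q^2.
AVC hits its minimum where MC = AVC, at Q = 3, giving min AVC = 54 - 18·3 + 3·3^2 = $27.
Because $342 ≥ $27, revenue can cover variable cost; the firm operates.
Solving P = MC: -288 - 36Q + 9Q^2 = 0 ⇒ Q = -4 or 8. On the upward-sloping branch, Q* = 8.
Check: AVC at Q = 8 is $102 ≤ P, so revenue covers variable cost.
Profit = P·Q − TC = 342·8 − 929 = $1807.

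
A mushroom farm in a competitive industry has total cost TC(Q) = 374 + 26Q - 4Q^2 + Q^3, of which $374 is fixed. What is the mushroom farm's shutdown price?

The firm shuts down when price falls below the minimum of average variable cost. AVC = VC/Q = 26 - 4Q + Q^2.
dAVC/dQ = -4 + 2Q = 0 gives Q = 2. min AVC = 26 - 4·2 + 2^2 = 22.
So the shutdown price is $22.

$22 per unit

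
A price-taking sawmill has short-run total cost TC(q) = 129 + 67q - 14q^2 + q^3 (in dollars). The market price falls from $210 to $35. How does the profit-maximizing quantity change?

AVC = 67 - 14q + q^2, minimized at q = 7 where min AVC = $18. MC = 67 - 28q + 3q^2.
With P = $210 above the shutdown price, P = MC gives q = 13.
At P = $35 ≥ min AVC, set P = MC: q = 8. The firm stays open but cuts output.

Output falls from 13 to 8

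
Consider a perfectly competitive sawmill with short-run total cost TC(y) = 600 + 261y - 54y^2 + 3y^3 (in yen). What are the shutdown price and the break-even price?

AVC = 261 - 54y + 3y^2; minimized at y = 9, giving min AVC = ¥18. That is the shutdown price.
ATC = 600/y + 261 - 54y + 3y^2. Setting dATC/dy = −600/y^2 − 54 + 6y = 0 gives y = 10 (since 6·10^3 − 54·10^2 = 600).
min ATC = 600/10 + 261 − 54·10 + 3·10^2 = ¥81. That is the break-even price.
Between these two prices the firm operates at a loss; above ¥81 it earns a profit.

Shutdown price = ¥18; break-even price = ¥81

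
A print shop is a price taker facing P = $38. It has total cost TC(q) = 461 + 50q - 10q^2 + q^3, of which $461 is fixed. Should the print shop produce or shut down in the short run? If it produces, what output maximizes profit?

From TC, MC = TC'(q) = 50 - 20q + 3q^2 and AVC = VC/q = 50 - 10q + q^2.
The AVC parabola has its vertex at q = 10/2 = 5, where AVC = 50 - 10·5 + 5^2 = $25.
Because $38 ≥ $25, revenue can cover variable cost; the firm operates.
Solving P = MC: 12 - 20q + 3q^2 = 0 ⇒ q = 2/3 or 6. On the upward-sloping branch, q* = 6.
Check: AVC at q = 6 is $26 ≤ P, so revenue covers variable cost.
Profit = P·q − TC = 38·6 − 617 = -$389, a loss, but smaller than the $461 fixed cost the firm would lose by shutting down.

Produce at q = 6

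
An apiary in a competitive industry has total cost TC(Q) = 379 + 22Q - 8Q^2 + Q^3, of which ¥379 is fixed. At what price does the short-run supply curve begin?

The firm shuts down when price falls below the minimum of average variable cost. AVC = VC/Q = 22 - 8Q + Q^2.
dAVC/dQ = -8 + 2Q = 0 gives Q = 4. min AVC = 22 - 8·4 + 4^2 = 6.
So the shutdown price is ¥6.

¥6 per unit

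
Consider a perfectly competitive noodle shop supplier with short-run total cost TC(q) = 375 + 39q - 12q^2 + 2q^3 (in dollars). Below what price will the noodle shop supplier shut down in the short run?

The shutdown price is the minimum of AVC. VC = 39q - 12q^2 + 2q^3, so AVC = 39 - 12q + 2q^2.
dAVC/dq = -12 + 4q = 0 gives q = 3. min AVC = 39 - 12·3 + 2·3^2 = 21.
For P < $21 the firm produces nothing.

$21 per unit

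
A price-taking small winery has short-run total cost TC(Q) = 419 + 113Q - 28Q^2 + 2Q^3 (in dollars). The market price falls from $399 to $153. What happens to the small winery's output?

MC = 113 - 56Q + 6Q^2; the shutdown threshold is min AVC = $15 (at Q = 7).
With P = $399 above the shutdown price, P = MC gives Q = 13.
At P = $153 ≥ min AVC, set P = MC: Q = 10. The firm stays open but cuts output.

Output falls from 13 to 10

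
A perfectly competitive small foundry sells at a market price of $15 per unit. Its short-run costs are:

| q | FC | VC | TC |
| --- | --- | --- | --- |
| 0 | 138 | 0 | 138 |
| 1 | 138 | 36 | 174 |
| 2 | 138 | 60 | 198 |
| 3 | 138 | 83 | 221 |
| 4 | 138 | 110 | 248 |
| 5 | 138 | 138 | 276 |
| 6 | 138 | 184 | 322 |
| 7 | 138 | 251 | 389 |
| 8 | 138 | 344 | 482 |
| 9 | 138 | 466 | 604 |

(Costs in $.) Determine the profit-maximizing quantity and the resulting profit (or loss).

Tabulate TR − TC: q=0: -138; q=1: -159; q=2: -168; q=3: -176; q=4: -188; q=5: -201; q=6: -232; q=7: -284; q=8: -362; q=9: -469.
Profit is highest at q = 0. Equivalently, the lowest AVC in the table is 110/4 ≈ $27.50 at q = 4, and P = $15 falls below it — price never covers variable cost, so the firm shuts down and loses only its fixed cost.

q = 0 (shut down); profit = -$138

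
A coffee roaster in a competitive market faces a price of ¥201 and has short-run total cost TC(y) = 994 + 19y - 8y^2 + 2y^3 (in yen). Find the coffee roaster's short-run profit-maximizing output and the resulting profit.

Profit = -¥14 at y = 7

AVC = 19 - 8y + 2y^2; min AVC = ¥11 at y = 2. Since P = ¥201 ≥ min AVC, the firm produces.
With MC = 19 - 16y + 6y^2, P = MC on the upward-sloping part at y* = 7.
TR = 201·7 = 1407. TC = 994 + 427 = 1421. Profit = 1407 − 1421 = -¥14.
That loss of ¥14 beats the ¥994 the firm would lose by shutting down; producing recovers ¥980 of fixed cost.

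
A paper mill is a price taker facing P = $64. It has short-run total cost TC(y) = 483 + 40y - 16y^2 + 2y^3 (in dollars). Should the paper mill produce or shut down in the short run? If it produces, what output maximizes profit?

From TC, MC = TC'(y) = 40 - 32y + 6y^2 and AVC = VC/y = 40 - 16y + 2y^2.
AVC is minimized where dAVC/dy = -16 + 4y = 0, at y = 4; min AVC = 40 - 16·4 + 2·4^2 = $8.
Since P = $64 ≥ min AVC = $8, price covers variable cost and the firm should produce.
Set P = MC: 64 = 40 - 32y + 6y^2 → -24 - 32y + 6y^2 = 0. The roots are y = -2/3 and y = 6; the profit-maximizing output is on the rising part of MC, so y* = 6.
Check: AVC at y = 6 is $16 ≤ P, so revenue covers variable cost.
Profit = P·y − TC = 64·6 − 579 = -$195, a loss, but smaller than the $483 fixed cost the firm would lose by shutting down.

Produce at y = 6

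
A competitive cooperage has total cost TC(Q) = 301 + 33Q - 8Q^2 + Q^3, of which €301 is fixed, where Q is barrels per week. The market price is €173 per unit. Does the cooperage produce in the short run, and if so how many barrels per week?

Variable cost is VC = 33Q - 8Q^2 + Q^3, so AVC = VC/Q = 33 - 8Q + Q^2 and MC = dTC/dQ = 33 - 16Q + 3Q^2.
The AVC parabola has its vertex at Q = 8/2 = 4, where AVC = 33 - 8·4 + 4^2 = €17.
Because €173 ≥ €17, revenue can cover variable cost; the firm operates.
Solving P = MC: -140 - 16Q + 3Q^2 = 0 ⇒ Q = -14/3 or 10. On the upward-sloping branch, Q* = 10.
Check: AVC at Q = 10 is €53 ≤ P, so revenue covers variable cost.
Profit = P·Q − TC = 173·10 − 831 = €899.

Produce at Q = 10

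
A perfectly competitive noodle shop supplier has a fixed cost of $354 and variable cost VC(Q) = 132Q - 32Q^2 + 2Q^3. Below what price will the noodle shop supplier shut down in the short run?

$4 per unit

Short-run supply begins at min AVC. From VC = 132Q - 32Q^2 + 2Q^3, AVC = 132 - 32Q + 2Q^2.
dAVC/dQ = -32 + 4Q = 0 gives Q = 8. min AVC = 132 - 32·8 + 2·8^2 = 4.
So the shutdown price is $4.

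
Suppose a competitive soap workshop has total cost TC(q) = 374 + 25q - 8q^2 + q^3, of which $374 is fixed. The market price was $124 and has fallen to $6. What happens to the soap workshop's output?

Output falls from 9 to 0 (the firm shuts down)

MC = 25 - 16q + 3q^2; the shutdown threshold is min AVC = $9 (at q = 4).
At P = $124 ≥ min AVC, set P = MC on the rising branch: q = 9.
At P = $6 < min AVC = $9, price no longer covers variable cost at any output, so the firm shuts down: q = 0.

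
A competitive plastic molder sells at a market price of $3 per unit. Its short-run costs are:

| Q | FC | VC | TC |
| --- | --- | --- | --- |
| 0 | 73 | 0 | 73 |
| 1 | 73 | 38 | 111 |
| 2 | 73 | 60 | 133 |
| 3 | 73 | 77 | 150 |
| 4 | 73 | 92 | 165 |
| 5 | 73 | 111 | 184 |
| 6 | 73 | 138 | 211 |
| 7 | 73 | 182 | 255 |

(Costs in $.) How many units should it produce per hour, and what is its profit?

Profit at each row (π = 3Q − TC): Q=0: -73; Q=1: -108; Q=2: -127; Q=3: -141; Q=4: -153; Q=5: -169; Q=6: -193; Q=7: -234.
Profit is highest at Q = 0. Equivalently, the lowest AVC in the table is 111/5 ≈ $22.20 at Q = 5, and P = $3 falls below it — price never covers variable cost, so the firm shuts down and loses only its fixed cost.

Q = 0 (shut down); profit = -$73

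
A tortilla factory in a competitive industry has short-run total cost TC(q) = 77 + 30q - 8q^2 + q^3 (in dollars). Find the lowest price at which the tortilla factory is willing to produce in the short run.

Short-run supply begins at min AVC. From VC = 30q - 8q^2 + q^3, AVC = 30 - 8q + q^2.
At the minimum of AVC, MC = AVC. MC = 30 - 16q + 3q^2; setting MC = AVC gives 2q^2 - 8q = 0, so q = 4. min AVC = 14.
So the shutdown price is $14.

$14 per unit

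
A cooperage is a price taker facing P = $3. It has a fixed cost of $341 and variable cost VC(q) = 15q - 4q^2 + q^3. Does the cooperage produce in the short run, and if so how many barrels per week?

Variable cost is VC = 15q - 4q^2 + q^3, so AVC = VC/q = 15 - 4q + q^2 and MC = dTC/dq = 15 - 8q + 3q^2.
AVC is minimized where dAVC/dq = -4 + 2q = 0, at q = 2; min AVC = 15 - 4·2 + 2^2 = $11.
P = $3 lies below min AVC = $11; no output level covers variable cost.
Best response: produce nothing and absorb the $341 fixed cost.

Shut down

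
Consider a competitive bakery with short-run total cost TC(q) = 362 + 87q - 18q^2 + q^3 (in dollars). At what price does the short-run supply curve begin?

Short-run supply begins at min AVC. From VC = 87q - 18q^2 + q^3, AVC = 87 - 18q + q^2.
dAVC/dq = -18 + 2q = 0 gives q = 9. min AVC = 87 - 18·9 + 9^2 = 6.
For P < $6 the firm produces nothing.

$6 per unit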